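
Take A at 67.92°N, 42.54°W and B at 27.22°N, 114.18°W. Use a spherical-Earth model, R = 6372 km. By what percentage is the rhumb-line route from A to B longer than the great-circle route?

4.1%

Great circle: σ = 1.0132 rad → d_gc = Rσ = 6456.1 km
Rhumb: Δφ = -0.7103, Δλ = -1.2504, Δψ = -1.1402, q = Δφ/Δψ = 0.6230 → d_rh = R√(Δφ²+q²Δλ²) = 6717.6 km
Excess = (6717.6 − 6456.1) / 6456.1 = 261.5 / 6456.1 = 4.0504% ≈ 4.1%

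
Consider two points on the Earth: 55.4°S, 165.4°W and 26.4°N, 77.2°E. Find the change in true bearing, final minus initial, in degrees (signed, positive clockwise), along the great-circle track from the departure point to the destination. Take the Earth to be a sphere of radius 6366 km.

At departure: θ₁ = atan2(sin Δλ cos φ₂, cos φ₁ sin φ₂ − sin φ₁ cos φ₂ cos Δλ) = 263.77°
At arrival: θ₂ = atan2(sin Δλ cos φ₁, −cos φ₂ sin φ₁ + sin φ₂ cos φ₁ cos Δλ) = 320.93°
Δθ = θ₂ − θ₁ = +57.2°

+57.2°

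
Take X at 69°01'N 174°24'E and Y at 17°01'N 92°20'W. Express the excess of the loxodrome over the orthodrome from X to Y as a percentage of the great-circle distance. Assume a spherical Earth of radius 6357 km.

6.6%

Great circle: σ = 1.3143 rad → d_gc = Rσ = 8354.8 km
Rhumb: Δφ = -0.9076, Δλ = +1.6278, Δψ = -1.3849, q = Δφ/Δψ = 0.6553 → d_rh = R√(Δφ²+q²Δλ²) = 8903.5 km
Excess = (8903.5 − 8354.8) / 8354.8 = 548.7 / 8354.8 = 6.57% ≈ 6.6%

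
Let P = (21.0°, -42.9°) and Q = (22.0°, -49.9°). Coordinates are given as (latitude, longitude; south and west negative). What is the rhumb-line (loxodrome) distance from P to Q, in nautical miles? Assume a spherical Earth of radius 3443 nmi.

Rhumb course C = atan2(Δλ, Δψ) with Δψ = ln[tan(π/4+φ₂/2)/tan(π/4+φ₁/2)] = +0.0188, Δλ = -0.1222 → C = 278.73°
d = R·|Δφ| / |cos C| = 3443·0.01745 / 0.15176 = 396 nmi

396 nmi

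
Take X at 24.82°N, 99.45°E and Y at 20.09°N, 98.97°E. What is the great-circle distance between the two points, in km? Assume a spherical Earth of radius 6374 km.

529 km

Haversine: a = sin²(Δφ/2)+cos φ₁ cos φ₂ sin²(Δλ/2) = 0.00172;  σ = 2·atan2(√a,√(1−a))
σ = 4.751° → d = Rσ = 6374·0.08292 = 529 km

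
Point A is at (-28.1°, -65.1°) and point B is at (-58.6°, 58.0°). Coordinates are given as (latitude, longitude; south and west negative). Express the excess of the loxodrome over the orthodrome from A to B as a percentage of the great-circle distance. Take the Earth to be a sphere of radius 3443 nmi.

Great circle: σ = 1.4192 rad → d_gc = Rσ = 4886.2 nmi
Rhumb: Δφ = -0.5323, Δλ = +2.1485, Δψ = -0.7577, q = Δφ/Δψ = 0.7025 → d_rh = R√(Δφ²+q²Δλ²) = 5510.6 nmi
Excess = (5510.6 − 4886.2) / 4886.2 = 624.4 / 4886.2 = 12.78% ≈ 12.8%

12.8%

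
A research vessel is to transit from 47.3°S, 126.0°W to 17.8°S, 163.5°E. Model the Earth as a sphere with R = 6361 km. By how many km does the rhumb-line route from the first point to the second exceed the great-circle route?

Great circle: cos σ = sin φ₁ sin φ₂ + cos φ₁ cos φ₂ cos Δλ,  σ = 1.1150 rad → d_gc = 7092.4 km
Rhumb line: Δψ = +0.6235, q = Δφ/Δψ = 0.8257, d_rh = R√(Δφ²+q²Δλ²) = 7245.4 km
Excess = 7245.4 − 7092.4 = 153.0 ≈ 153 km

153 km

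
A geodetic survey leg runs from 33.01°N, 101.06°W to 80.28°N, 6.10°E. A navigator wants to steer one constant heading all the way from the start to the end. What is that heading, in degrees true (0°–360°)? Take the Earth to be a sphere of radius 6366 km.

Meridional parts: M(φ₁)=+0.6109, M(φ₂)=+2.4648 → ΔM = +1.8539;  Δλ = +1.8703 rad
tan C = Δλ / ΔM = +1.0089 → C = 45.25°

45.3°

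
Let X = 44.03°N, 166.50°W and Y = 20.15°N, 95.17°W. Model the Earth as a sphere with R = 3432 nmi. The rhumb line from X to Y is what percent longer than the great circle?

Great circle: σ = 1.0979 rad → d_gc = Rσ = 3767.9 nmi
Rhumb: Δφ = -0.4168, Δλ = +1.2449, Δψ = -0.4985, q = Δφ/Δψ = 0.8361 → d_rh = R√(Δφ²+q²Δλ²) = 3848.2 nmi
Excess = (3848.2 − 3767.9) / 3767.9 = 80.3 / 3767.9 = 2.13% ≈ 2.1%

2.1%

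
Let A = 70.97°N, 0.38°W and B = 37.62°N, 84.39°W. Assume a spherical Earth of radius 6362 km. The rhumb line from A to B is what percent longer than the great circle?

Great circle: σ = 0.9223 rad → d_gc = Rσ = 5867.5 km
Rhumb: Δφ = -0.5821, Δλ = -1.4663, Δψ = -1.0765, q = Δφ/Δψ = 0.5407 → d_rh = R√(Δφ²+q²Δλ²) = 6257.2 km
Excess = (6257.2 − 5867.5) / 5867.5 = 389.7 / 5867.5 = 6.64% ≈ 6.6%

6.6%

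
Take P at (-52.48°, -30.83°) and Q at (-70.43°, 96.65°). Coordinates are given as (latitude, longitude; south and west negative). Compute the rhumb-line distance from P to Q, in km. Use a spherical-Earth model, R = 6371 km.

Rhumb course C = atan2(Δλ, Δψ) with Δψ = ln[tan(π/4+φ₂/2)/tan(π/4+φ₁/2)] = -0.6777, Δλ = +2.2249 → C = 106.94°
d = R·|Δφ| / |cos C| = 6371·0.31329 / 0.29139 = 6850 km

6850 km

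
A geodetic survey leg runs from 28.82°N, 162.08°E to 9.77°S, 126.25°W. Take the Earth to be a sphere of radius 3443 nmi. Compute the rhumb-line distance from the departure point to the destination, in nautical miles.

4764 nmi

Δψ = ln[tan(π/4+φ₂/2)/tan(π/4+φ₁/2)] = -0.6970;  Δφ = -0.6735 rad,  Δλ = +1.2509 rad
q = Δφ/Δψ = 0.9663
d = R·√(Δφ² + q²Δλ²) = 3443·1.38370 = 4764 nmi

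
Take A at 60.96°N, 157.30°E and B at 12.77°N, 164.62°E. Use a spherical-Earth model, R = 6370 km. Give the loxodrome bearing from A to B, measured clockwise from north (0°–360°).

Meridional parts: M(φ₁)=+1.3510, M(φ₂)=+0.2247 → ΔM = -1.1262;  Δλ = +0.1278 rad
tan C = Δλ / ΔM = -0.1134 → C = 173.53°

173.5°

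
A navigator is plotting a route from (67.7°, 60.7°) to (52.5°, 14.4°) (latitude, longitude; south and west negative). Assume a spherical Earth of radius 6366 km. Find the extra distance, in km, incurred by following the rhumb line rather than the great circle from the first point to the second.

Great circle: cos σ = sin φ₁ sin φ₂ + cos φ₁ cos φ₂ cos Δλ,  σ = 0.4655 rad → d_gc = 2963.2 km
Rhumb line: Δψ = -0.5436, q = Δφ/Δψ = 0.4880, d_rh = R√(Δφ²+q²Δλ²) = 3025.6 km
Excess = 3025.6 − 2963.2 = 62.4 ≈ 62 km

62 km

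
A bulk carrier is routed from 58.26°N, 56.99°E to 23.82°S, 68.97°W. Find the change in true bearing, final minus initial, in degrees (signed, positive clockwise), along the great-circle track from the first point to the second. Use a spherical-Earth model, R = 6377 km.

Initial bearing θ₁ = atan2(sin Δλ cos φ₂, cos φ₁ sin φ₂ − sin φ₁ cos φ₂ cos Δλ) = 288.27°
Final bearing θ₂ = (initial bearing from the destination back to the start) + 180° = 213.10°
Δθ = θ₂ − θ₁ = -75.2°

-75.2°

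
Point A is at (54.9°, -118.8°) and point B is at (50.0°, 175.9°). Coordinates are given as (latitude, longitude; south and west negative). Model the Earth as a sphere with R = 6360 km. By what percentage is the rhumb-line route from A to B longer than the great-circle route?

3.7%

Great circle: σ = 0.6742 rad → d_gc = Rσ = 4288.1 km
Rhumb: Δφ = -0.0855, Δλ = -1.1397, Δψ = -0.1405, q = Δφ/Δψ = 0.6086 → d_rh = R√(Δφ²+q²Δλ²) = 4445.1 km
Excess = (4445.1 − 4288.1) / 4288.1 = 157.0 / 4288.1 = 3.66% ≈ 3.7%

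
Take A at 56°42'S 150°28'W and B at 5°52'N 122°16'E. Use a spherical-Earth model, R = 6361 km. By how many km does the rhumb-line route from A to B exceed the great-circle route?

Great circle: cos σ = sin φ₁ sin φ₂ + cos φ₁ cos φ₂ cos Δλ,  σ = 1.6302 rad → d_gc = 10369.8 km
Rhumb line: Δψ = +1.3097, q = Δφ/Δψ = 0.8338, d_rh = R√(Δφ²+q²Δλ²) = 10653.9 km
Excess = 10653.9 − 10369.8 = 284.1 ≈ 284 km

284 km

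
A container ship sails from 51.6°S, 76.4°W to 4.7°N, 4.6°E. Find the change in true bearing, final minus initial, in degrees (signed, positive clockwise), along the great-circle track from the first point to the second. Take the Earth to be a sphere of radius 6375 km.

-42.2°

Initial bearing θ₁ = atan2(sin Δλ cos φ₂, cos φ₁ sin φ₂ − sin φ₁ cos φ₂ cos Δλ) = 80.03°
Final bearing θ₂ = (initial bearing from the destination back to the start) + 180° = 37.87°
Δθ = θ₂ − θ₁ = -42.2°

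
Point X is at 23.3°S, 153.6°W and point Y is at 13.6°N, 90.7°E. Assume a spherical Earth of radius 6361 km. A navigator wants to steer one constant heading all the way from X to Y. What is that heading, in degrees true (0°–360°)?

288.0°

Δψ = ln[tan(π/4+φ₂/2)/tan(π/4+φ₁/2)] = +0.6580
Δλ = -2.0193 rad (taken the short way round)
course = atan2(Δλ, Δψ) = 288.05°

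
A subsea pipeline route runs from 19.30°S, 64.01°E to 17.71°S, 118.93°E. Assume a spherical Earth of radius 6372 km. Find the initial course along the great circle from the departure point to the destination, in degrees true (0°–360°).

θ = atan2( sin Δλ·cos φ₂ ,  cos φ₁ sin φ₂ − sin φ₁ cos φ₂ cos Δλ )
  = atan2(+0.7796, -0.1062) = 97.75°

97.8°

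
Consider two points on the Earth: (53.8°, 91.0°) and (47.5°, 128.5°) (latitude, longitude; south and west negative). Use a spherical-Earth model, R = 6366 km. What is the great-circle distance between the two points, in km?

Haversine: a = sin²(Δφ/2)+cos φ₁ cos φ₂ sin²(Δλ/2) = 0.04425;  σ = 2·atan2(√a,√(1−a))
σ = 24.285° → d = Rσ = 6366·0.42386 = 2698 km

2698 km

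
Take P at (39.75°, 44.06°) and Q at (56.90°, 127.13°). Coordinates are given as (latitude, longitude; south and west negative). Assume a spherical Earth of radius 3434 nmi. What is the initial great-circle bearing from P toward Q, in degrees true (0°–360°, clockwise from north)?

42.0°

N = sin Δλ·cos φ₂ = +0.5421;  D = cos φ₁ sin φ₂ − sin φ₁ cos φ₂ cos Δλ = +0.6019
initial course = atan2(N, D) = 42.01°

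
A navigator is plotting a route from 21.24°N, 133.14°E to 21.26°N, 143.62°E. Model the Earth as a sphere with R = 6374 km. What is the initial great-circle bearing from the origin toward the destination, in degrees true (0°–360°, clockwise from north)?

88.0°

N = sin Δλ·cos φ₂ = +0.1695;  D = cos φ₁ sin φ₂ − sin φ₁ cos φ₂ cos Δλ = +0.0060
initial course = atan2(N, D) = 87.98°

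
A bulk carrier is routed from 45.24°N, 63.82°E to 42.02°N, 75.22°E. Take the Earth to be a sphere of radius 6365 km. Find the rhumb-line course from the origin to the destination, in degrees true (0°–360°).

111.3°

Meridional parts: M(φ₁)=+0.8873, M(φ₂)=+0.8096 → ΔM = -0.0777;  Δλ = +0.1990 rad
tan C = Δλ / ΔM = -2.5616 → C = 111.32°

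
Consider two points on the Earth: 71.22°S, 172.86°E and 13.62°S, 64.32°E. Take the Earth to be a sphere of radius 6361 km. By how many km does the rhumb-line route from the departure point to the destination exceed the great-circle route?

Great circle: cos σ = sin φ₁ sin φ₂ + cos φ₁ cos φ₂ cos Δλ,  σ = 1.4470 rad → d_gc = 9204.5 km
Rhumb line: Δψ = +1.5596, q = Δφ/Δψ = 0.6446, d_rh = R√(Δφ²+q²Δλ²) = 10061.2 km
Excess = 10061.2 − 9204.5 = 856.7 ≈ 857 km

857 km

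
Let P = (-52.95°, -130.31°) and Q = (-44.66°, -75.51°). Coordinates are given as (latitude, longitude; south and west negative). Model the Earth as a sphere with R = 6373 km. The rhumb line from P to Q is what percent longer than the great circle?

2.3%

Great circle: σ = 0.6300 rad → d_gc = Rσ = 4015.0 km
Rhumb: Δφ = +0.1447, Δλ = +0.9564, Δψ = +0.2204, q = Δφ/Δψ = 0.6565 → d_rh = R√(Δφ²+q²Δλ²) = 4106.8 km
Excess = (4106.8 − 4015.0) / 4015.0 = 91.8 / 4015.0 = 2.29% ≈ 2.3%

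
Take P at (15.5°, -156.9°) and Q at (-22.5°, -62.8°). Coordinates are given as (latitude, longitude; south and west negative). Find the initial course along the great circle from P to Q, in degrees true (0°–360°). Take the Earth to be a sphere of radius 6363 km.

θ = atan2( sin Δλ·cos φ₂ ,  cos φ₁ sin φ₂ − sin φ₁ cos φ₂ cos Δλ )
  = atan2(+0.9215, -0.3511) = 110.86°

110.9°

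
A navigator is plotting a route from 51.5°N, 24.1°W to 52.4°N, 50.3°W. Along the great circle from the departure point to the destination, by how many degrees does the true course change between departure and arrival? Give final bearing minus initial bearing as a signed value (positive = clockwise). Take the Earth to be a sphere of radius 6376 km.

-20.8°

At departure: θ₁ = atan2(sin Δλ cos φ₂, cos φ₁ sin φ₂ − sin φ₁ cos φ₂ cos Δλ) = 283.52°
At arrival: θ₂ = atan2(sin Δλ cos φ₁, −cos φ₂ sin φ₁ + sin φ₂ cos φ₁ cos Δλ) = 262.75°
Δθ = θ₂ − θ₁ = -20.8°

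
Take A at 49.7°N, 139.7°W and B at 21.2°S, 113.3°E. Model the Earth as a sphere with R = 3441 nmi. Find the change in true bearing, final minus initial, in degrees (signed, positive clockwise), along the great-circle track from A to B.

At departure: θ₁ = atan2(sin Δλ cos φ₂, cos φ₁ sin φ₂ − sin φ₁ cos φ₂ cos Δλ) = 268.33°
At arrival: θ₂ = atan2(sin Δλ cos φ₁, −cos φ₂ sin φ₁ + sin φ₂ cos φ₁ cos Δλ) = 223.90°
Δθ = θ₂ − θ₁ = -44.4°

-44.4°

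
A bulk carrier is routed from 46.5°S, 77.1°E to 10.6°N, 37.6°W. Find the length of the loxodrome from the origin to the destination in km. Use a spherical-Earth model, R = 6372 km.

Δψ = ln[tan(π/4+φ₂/2)/tan(π/4+φ₁/2)] = +1.1050;  Δφ = +0.9966 rad,  Δλ = -2.0019 rad
q = Δφ/Δψ = 0.9019
d = R·√(Δφ² + q²Δλ²) = 6372·2.06231 = 13141 km

13141 km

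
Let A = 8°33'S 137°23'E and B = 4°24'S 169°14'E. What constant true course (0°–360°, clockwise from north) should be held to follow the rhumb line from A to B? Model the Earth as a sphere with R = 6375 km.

Δψ = ln[tan(π/4+φ₂/2)/tan(π/4+φ₁/2)] = +0.0729
Δλ = +0.5559 rad (taken the short way round)
course = atan2(Δλ, Δψ) = 82.53°

82.5°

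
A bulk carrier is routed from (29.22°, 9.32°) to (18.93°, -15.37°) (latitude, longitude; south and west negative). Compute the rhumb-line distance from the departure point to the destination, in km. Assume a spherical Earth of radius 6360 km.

2746 km

Δψ = ln[tan(π/4+φ₂/2)/tan(π/4+φ₁/2)] = -0.1971;  Δφ = -0.1796 rad,  Δλ = -0.4309 rad
q = Δφ/Δψ = 0.9113
d = R·√(Δφ² + q²Δλ²) = 6360·0.43182 = 2746 km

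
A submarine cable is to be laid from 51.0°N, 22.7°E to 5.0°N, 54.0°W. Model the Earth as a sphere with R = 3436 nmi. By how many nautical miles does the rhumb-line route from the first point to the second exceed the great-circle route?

Great circle: cos σ = sin φ₁ sin φ₂ + cos φ₁ cos φ₂ cos Δλ,  σ = 1.3572 rad → d_gc = 4663.4 nmi
Rhumb line: Δψ = -0.9507, q = Δφ/Δψ = 0.8444, d_rh = R√(Δφ²+q²Δλ²) = 4764.1 nmi
Excess = 4764.1 − 4663.4 = 100.7 ≈ 101 nmi

101 nmi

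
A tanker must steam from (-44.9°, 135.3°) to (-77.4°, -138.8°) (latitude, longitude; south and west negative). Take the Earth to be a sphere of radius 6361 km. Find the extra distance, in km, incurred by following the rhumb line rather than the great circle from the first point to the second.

Great circle: cos σ = sin φ₁ sin φ₂ + cos φ₁ cos φ₂ cos Δλ,  σ = 0.7955 rad → d_gc = 5060.2 km
Rhumb line: Δψ = -1.3247, q = Δφ/Δψ = 0.4282, d_rh = R√(Δφ²+q²Δλ²) = 5449.2 km
Excess = 5449.2 − 5060.2 = 389.0 ≈ 389 km

389 km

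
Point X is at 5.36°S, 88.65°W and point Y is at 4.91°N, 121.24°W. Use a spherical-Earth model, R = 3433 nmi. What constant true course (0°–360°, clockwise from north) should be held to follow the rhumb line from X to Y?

287.5°

Δψ = ln[tan(π/4+φ₂/2)/tan(π/4+φ₁/2)] = +0.1795
Δλ = -0.5688 rad (taken the short way round)
course = atan2(Δλ, Δψ) = 287.51°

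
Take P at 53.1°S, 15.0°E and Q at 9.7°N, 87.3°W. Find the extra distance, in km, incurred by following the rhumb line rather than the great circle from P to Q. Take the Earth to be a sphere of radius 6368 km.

372 km

Great circle: cos σ = sin φ₁ sin φ₂ + cos φ₁ cos φ₂ cos Δλ,  σ = 1.8347 rad → d_gc = 11683.1 km
Rhumb line: Δψ = +1.2678, q = Δφ/Δψ = 0.8645, d_rh = R√(Δφ²+q²Δλ²) = 12055.4 km
Excess = 12055.4 − 11683.1 = 372.3 ≈ 372 km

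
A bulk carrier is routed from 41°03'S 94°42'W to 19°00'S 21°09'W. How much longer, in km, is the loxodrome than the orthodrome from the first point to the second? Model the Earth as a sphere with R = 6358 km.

Great circle: cos σ = sin φ₁ sin φ₂ + cos φ₁ cos φ₂ cos Δλ,  σ = 1.1421 rad → d_gc = 7261.2 km
Rhumb line: Δψ = +0.4492, q = Δφ/Δψ = 0.8568, d_rh = R√(Δφ²+q²Δλ²) = 7408.8 km
Excess = 7408.8 − 7261.2 = 147.6 ≈ 148 km

148 km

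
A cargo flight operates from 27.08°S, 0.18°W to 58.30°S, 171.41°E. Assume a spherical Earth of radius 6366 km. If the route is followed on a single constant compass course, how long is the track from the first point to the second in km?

Rhumb course C = atan2(Δλ, Δψ) with Δψ = ln[tan(π/4+φ₂/2)/tan(π/4+φ₁/2)] = -0.7678, Δλ = +2.9948 → C = 104.38°
d = R·|Δφ| / |cos C| = 6366·0.54489 / 0.24834 = 13968 km

13968 km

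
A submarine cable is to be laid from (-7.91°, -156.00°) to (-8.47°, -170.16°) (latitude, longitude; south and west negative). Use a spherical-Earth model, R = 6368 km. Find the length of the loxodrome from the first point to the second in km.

1559 km

Δψ = ln[tan(π/4+φ₂/2)/tan(π/4+φ₁/2)] = -0.0099;  Δφ = -0.0098 rad,  Δλ = -0.2471 rad
q = Δφ/Δψ = 0.9898
d = R·√(Δφ² + q²Δλ²) = 6368·0.24481 = 1559 km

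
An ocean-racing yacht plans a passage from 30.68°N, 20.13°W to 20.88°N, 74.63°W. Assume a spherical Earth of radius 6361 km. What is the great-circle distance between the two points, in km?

5504 km

cos σ = sin φ₁ sin φ₂ + cos φ₁ cos φ₂ cos Δλ
      = sin(30.68°)sin(20.88°) + cos(30.68°)cos(20.88°)cos(-54.50°) = 0.6485
σ = 49.573° → d = Rσ = 6361·0.86521 = 5504 km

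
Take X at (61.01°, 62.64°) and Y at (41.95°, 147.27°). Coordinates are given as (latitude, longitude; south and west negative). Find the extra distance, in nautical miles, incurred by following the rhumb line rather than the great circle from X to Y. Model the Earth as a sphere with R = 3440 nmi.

197 nmi

Great circle: cos σ = sin φ₁ sin φ₂ + cos φ₁ cos φ₂ cos Δλ,  σ = 0.9040 rad → d_gc = 3109.8 nmi
Rhumb line: Δψ = -0.5448, q = Δφ/Δψ = 0.6106, d_rh = R√(Δφ²+q²Δλ²) = 3307.0 nmi
Excess = 3307.0 − 3109.8 = 197.2 ≈ 197 nmi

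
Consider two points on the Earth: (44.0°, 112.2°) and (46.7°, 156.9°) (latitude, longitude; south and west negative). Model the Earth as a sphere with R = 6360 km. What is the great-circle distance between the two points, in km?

3453 km

cos σ = sin φ₁ sin φ₂ + cos φ₁ cos φ₂ cos Δλ
      = sin(44.00°)sin(46.70°) + cos(44.00°)cos(46.70°)cos(44.70°) = 0.8562
σ = 31.106° → d = Rσ = 6360·0.54289 = 3453 km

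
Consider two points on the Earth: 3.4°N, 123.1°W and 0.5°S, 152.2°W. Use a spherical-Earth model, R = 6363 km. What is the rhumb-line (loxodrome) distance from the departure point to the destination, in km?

Rhumb course C = atan2(Δλ, Δψ) with Δψ = ln[tan(π/4+φ₂/2)/tan(π/4+φ₁/2)] = -0.0681, Δλ = -0.5079 → C = 262.36°
d = R·|Δφ| / |cos C| = 6363·0.06807 / 0.13290 = 3259 km

3259 km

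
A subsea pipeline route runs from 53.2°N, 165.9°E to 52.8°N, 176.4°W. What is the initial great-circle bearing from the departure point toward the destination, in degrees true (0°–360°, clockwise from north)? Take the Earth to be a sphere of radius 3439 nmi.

85.0°

N = sin Δλ·cos φ₂ = +0.1838;  D = cos φ₁ sin φ₂ − sin φ₁ cos φ₂ cos Δλ = +0.0159
initial course = atan2(N, D) = 85.05°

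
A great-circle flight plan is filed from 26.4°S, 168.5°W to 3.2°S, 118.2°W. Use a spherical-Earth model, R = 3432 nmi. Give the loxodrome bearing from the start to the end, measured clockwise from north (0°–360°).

64.3°

Δψ = ln[tan(π/4+φ₂/2)/tan(π/4+φ₁/2)] = +0.4221
Δλ = +0.8779 rad (taken the short way round)
course = atan2(Δλ, Δψ) = 64.32°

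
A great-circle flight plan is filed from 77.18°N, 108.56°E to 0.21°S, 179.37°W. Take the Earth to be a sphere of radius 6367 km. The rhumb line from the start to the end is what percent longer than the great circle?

Great circle: σ = 1.5060 rad → d_gc = Rσ = 9588.8 km
Rhumb: Δφ = -1.3507, Δλ = +1.2579, Δψ = -2.1898, q = Δφ/Δψ = 0.6168 → d_rh = R√(Δφ²+q²Δλ²) = 9917.8 km
Excess = (9917.8 − 9588.8) / 9588.8 = 329.0 / 9588.8 = 3.43% ≈ 3.4%

3.4%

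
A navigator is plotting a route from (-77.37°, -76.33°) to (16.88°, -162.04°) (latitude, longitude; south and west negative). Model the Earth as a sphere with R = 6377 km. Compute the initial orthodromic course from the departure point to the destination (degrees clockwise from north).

278.0°

N = sin Δλ·cos φ₂ = -0.9542;  D = cos φ₁ sin φ₂ − sin φ₁ cos φ₂ cos Δλ = +0.1333
initial course = atan2(N, D) = 277.95°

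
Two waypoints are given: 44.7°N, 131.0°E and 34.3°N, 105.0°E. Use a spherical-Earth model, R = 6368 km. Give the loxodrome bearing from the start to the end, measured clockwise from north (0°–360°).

Δψ = ln[tan(π/4+φ₂/2)/tan(π/4+φ₁/2)] = -0.2360
Δλ = -0.4538 rad (taken the short way round)
course = atan2(Δλ, Δψ) = 242.52°

242.5°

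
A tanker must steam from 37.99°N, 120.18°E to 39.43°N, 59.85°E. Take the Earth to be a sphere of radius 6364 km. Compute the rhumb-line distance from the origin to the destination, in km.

5231 km

Δψ = ln[tan(π/4+φ₂/2)/tan(π/4+φ₁/2)] = +0.0322;  Δφ = +0.0251 rad,  Δλ = -1.0530 rad
q = Δφ/Δψ = 0.7803
d = R·√(Δφ² + q²Δλ²) = 6364·0.82198 = 5231 km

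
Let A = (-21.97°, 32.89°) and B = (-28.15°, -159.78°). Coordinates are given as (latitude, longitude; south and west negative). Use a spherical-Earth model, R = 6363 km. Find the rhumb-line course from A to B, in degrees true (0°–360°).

92.3°

Δψ = ln[tan(π/4+φ₂/2)/tan(π/4+φ₁/2)] = -0.1192
Δλ = +2.9205 rad (taken the short way round)
course = atan2(Δλ, Δψ) = 92.34°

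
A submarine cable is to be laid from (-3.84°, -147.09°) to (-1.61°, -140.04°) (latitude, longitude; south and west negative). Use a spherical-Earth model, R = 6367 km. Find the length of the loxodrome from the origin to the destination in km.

821 km

Δψ = ln[tan(π/4+φ₂/2)/tan(π/4+φ₁/2)] = +0.0390;  Δφ = +0.0389 rad,  Δλ = +0.1230 rad
q = Δφ/Δψ = 0.9988
d = R·√(Δφ² + q²Δλ²) = 6367·0.12891 = 821 km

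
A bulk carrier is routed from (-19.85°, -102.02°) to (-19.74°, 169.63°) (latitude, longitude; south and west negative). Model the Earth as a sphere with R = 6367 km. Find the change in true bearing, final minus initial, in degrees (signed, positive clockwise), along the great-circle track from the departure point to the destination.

Initial bearing θ₁ = atan2(sin Δλ cos φ₂, cos φ₁ sin φ₂ − sin φ₁ cos φ₂ cos Δλ) = 251.85°
Final bearing θ₂ = (initial bearing from the destination back to the start) + 180° = 288.27°
Δθ = θ₂ − θ₁ = +36.4°

+36.4°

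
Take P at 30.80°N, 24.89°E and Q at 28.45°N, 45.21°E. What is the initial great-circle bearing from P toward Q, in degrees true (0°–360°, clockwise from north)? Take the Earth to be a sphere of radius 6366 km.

92.4°

θ = atan2( sin Δλ·cos φ₂ ,  cos φ₁ sin φ₂ − sin φ₁ cos φ₂ cos Δλ )
  = atan2(+0.3053, -0.0130) = 92.44°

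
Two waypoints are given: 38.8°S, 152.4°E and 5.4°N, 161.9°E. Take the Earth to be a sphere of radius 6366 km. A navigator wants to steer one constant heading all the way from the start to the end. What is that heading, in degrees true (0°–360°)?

Δψ = ln[tan(π/4+φ₂/2)/tan(π/4+φ₁/2)] = +0.8302
Δλ = +0.1658 rad (taken the short way round)
course = atan2(Δλ, Δψ) = 11.29°

11.3°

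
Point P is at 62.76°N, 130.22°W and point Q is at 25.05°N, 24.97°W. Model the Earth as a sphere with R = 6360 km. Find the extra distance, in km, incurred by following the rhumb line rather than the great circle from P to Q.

727 km

Great circle: cos σ = sin φ₁ sin φ₂ + cos φ₁ cos φ₂ cos Δλ,  σ = 1.3001 rad → d_gc = 8268.77 km
Rhumb line: Δψ = -0.9658, q = Δφ/Δψ = 0.6815, d_rh = R√(Δφ²+q²Δλ²) = 8995.28 km
Excess = 8995.28 − 8268.77 = 726.51 ≈ 727 km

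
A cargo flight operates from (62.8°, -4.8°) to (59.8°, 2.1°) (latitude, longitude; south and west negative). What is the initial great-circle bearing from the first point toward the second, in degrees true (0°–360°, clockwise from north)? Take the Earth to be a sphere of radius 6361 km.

129.1°

N = sin Δλ·cos φ₂ = +0.0604;  D = cos φ₁ sin φ₂ − sin φ₁ cos φ₂ cos Δλ = -0.0491
initial course = atan2(N, D) = 129.09°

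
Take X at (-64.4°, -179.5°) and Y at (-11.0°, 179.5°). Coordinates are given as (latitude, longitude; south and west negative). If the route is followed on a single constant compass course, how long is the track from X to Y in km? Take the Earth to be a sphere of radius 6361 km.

Δψ = ln[tan(π/4+φ₂/2)/tan(π/4+φ₁/2)] = +1.2888;  Δφ = +0.9320 rad,  Δλ = -0.0175 rad
q = Δφ/Δψ = 0.7232
d = R·√(Δφ² + q²Δλ²) = 6361·0.93209 = 5929 km

5929 km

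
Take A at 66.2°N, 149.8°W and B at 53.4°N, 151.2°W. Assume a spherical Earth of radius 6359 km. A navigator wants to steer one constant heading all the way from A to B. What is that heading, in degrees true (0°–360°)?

183.1°

Δψ = ln[tan(π/4+φ₂/2)/tan(π/4+φ₁/2)] = -0.4507
Δλ = -0.0244 rad (taken the short way round)
course = atan2(Δλ, Δψ) = 183.10°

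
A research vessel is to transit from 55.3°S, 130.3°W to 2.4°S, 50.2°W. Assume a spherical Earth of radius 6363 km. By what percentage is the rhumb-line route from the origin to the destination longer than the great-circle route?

2.6%

Great circle: σ = 1.4382 rad → d_gc = Rσ = 9151.2 km
Rhumb: Δφ = +0.9233, Δλ = +1.3980, Δψ = +1.1215, q = Δφ/Δψ = 0.8233 → d_rh = R√(Δφ²+q²Δλ²) = 9388.5 km
Excess = (9388.5 − 9151.2) / 9151.2 = 237.3 / 9151.2 = 2.59% ≈ 2.6%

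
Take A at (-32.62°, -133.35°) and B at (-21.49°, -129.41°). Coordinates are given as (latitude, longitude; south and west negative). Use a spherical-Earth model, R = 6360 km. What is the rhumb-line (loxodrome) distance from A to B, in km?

1295 km

Rhumb course C = atan2(Δλ, Δψ) with Δψ = ln[tan(π/4+φ₂/2)/tan(π/4+φ₁/2)] = +0.2186, Δλ = +0.0688 → C = 17.46°
d = R·|Δφ| / |cos C| = 6360·0.19426 / 0.95393 = 1295 km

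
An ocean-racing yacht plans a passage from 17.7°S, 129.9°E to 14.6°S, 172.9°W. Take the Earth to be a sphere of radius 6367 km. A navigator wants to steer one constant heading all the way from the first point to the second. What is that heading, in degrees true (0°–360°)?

Δψ = ln[tan(π/4+φ₂/2)/tan(π/4+φ₁/2)] = +0.0563
Δλ = +0.9983 rad (taken the short way round)
course = atan2(Δλ, Δψ) = 86.77°

86.8°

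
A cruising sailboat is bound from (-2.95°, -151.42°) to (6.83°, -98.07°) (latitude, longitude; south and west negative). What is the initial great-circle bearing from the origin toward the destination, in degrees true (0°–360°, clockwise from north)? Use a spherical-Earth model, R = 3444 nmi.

θ = atan2( sin Δλ·cos φ₂ ,  cos φ₁ sin φ₂ − sin φ₁ cos φ₂ cos Δλ )
  = atan2(+0.7966, +0.1493) = 79.39°

79.4°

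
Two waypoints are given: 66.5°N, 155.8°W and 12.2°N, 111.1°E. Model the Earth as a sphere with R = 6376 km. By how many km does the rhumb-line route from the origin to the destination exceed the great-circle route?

Great circle: cos σ = sin φ₁ sin φ₂ + cos φ₁ cos φ₂ cos Δλ,  σ = 1.3972 rad → d_gc = 8908.6 km
Rhumb line: Δψ = -1.3557, q = Δφ/Δψ = 0.6991, d_rh = R√(Δφ²+q²Δλ²) = 9432.4 km
Excess = 9432.4 − 8908.6 = 523.8 ≈ 524 km

524 km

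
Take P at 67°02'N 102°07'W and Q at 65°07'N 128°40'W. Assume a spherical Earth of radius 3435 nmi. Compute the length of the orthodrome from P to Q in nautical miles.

650 nmi

cos σ = sin φ₁ sin φ₂ + cos φ₁ cos φ₂ cos Δλ
      = sin(67.03°)sin(65.12°) + cos(67.03°)cos(65.12°)cos(-26.55°) = 0.9821
σ = 10.849° → d = Rσ = 3435·0.18935 = 650 nmi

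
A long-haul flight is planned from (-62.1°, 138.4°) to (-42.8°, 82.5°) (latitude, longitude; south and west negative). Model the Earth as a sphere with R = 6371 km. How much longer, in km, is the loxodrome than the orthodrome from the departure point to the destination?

Great circle: cos σ = sin φ₁ sin φ₂ + cos φ₁ cos φ₂ cos Δλ,  σ = 0.6552 rad → d_gc = 4174.0 km
Rhumb line: Δψ = +0.5646, q = Δφ/Δψ = 0.5966, d_rh = R√(Δφ²+q²Δλ²) = 4284.4 km
Excess = 4284.4 − 4174.0 = 110.4 ≈ 110 km

110 km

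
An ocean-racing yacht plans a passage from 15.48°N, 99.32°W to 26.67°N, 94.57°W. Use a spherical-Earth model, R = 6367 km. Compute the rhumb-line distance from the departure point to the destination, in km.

Δψ = ln[tan(π/4+φ₂/2)/tan(π/4+φ₁/2)] = +0.2097;  Δφ = +0.1953 rad,  Δλ = +0.0829 rad
q = Δφ/Δψ = 0.9312
d = R·√(Δφ² + q²Δλ²) = 6367·0.21001 = 1337 km

1337 km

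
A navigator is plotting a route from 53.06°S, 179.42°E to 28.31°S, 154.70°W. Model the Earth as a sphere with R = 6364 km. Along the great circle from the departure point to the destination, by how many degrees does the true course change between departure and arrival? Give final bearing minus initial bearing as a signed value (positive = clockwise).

At departure: θ₁ = atan2(sin Δλ cos φ₂, cos φ₁ sin φ₂ − sin φ₁ cos φ₂ cos Δλ) = 47.83°
At arrival: θ₂ = atan2(sin Δλ cos φ₁, −cos φ₂ sin φ₁ + sin φ₂ cos φ₁ cos Δλ) = 30.39°
Δθ = θ₂ − θ₁ = -17.4°

-17.4°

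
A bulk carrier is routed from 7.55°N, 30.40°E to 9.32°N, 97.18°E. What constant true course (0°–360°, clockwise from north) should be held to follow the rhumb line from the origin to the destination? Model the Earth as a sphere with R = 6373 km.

Meridional parts: M(φ₁)=+0.1322, M(φ₂)=+0.1634 → ΔM = +0.0312;  Δλ = +1.1655 rad
tan C = Δλ / ΔM = +37.3191 → C = 88.47°

88.5°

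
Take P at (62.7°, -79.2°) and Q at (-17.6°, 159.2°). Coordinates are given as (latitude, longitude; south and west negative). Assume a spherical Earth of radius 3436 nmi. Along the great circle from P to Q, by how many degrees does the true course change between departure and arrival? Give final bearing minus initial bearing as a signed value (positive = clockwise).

At departure: θ₁ = atan2(sin Δλ cos φ₂, cos φ₁ sin φ₂ − sin φ₁ cos φ₂ cos Δλ) = 290.60°
At arrival: θ₂ = atan2(sin Δλ cos φ₁, −cos φ₂ sin φ₁ + sin φ₂ cos φ₁ cos Δλ) = 206.77°
Δθ = θ₂ − θ₁ = -83.8°

-83.8°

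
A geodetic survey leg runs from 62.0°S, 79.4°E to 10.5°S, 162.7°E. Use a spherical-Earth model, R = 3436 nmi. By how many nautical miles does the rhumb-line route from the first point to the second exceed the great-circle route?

187 nmi

Great circle: cos σ = sin φ₁ sin φ₂ + cos φ₁ cos φ₂ cos Δλ,  σ = 1.3543 rad → d_gc = 4653.5 nmi
Rhumb line: Δψ = +1.2047, q = Δφ/Δψ = 0.7461, d_rh = R√(Δφ²+q²Δλ²) = 4840.5 nmi
Excess = 4840.5 − 4653.5 = 187.0 ≈ 187 nmi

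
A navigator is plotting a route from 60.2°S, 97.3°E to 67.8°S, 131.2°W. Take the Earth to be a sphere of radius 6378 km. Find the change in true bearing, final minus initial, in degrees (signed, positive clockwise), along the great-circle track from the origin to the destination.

-126.9°

Initial bearing θ₁ = atan2(sin Δλ cos φ₂, cos φ₁ sin φ₂ − sin φ₁ cos φ₂ cos Δλ) = 157.33°
Final bearing θ₂ = (initial bearing from the destination back to the start) + 180° = 30.47°
Δθ = θ₂ − θ₁ = -126.9°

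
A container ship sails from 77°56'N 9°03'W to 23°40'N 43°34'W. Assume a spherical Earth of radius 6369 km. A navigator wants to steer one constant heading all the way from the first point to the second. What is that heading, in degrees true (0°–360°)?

Δψ = ln[tan(π/4+φ₂/2)/tan(π/4+φ₁/2)] = -1.8219
Δλ = -0.6024 rad (taken the short way round)
course = atan2(Δλ, Δψ) = 198.30°

198.3°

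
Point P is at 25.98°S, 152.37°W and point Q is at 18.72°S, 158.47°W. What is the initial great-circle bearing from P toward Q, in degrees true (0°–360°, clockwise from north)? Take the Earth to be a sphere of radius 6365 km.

N = sin Δλ·cos φ₂ = -0.1006;  D = cos φ₁ sin φ₂ − sin φ₁ cos φ₂ cos Δλ = +0.1240
initial course = atan2(N, D) = 320.94°

320.9°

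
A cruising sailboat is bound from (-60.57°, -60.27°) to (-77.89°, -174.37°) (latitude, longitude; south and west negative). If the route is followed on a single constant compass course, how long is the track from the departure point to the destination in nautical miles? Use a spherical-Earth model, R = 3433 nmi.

Δψ = ln[tan(π/4+φ₂/2)/tan(π/4+φ₁/2)] = -0.9066;  Δφ = -0.3023 rad,  Δλ = -1.9914 rad
q = Δφ/Δψ = 0.3334
d = R·√(Δφ² + q²Δλ²) = 3433·0.72959 = 2505 nmi

2505 nmi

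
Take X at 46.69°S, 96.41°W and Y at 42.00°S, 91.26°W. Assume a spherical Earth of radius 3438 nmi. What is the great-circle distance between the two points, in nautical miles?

358 nmi

Haversine: a = sin²(Δφ/2)+cos φ₁ cos φ₂ sin²(Δλ/2) = 0.00270;  σ = 2·atan2(√a,√(1−a))
σ = 5.960° → d = Rσ = 3438·0.10403 = 358 nmi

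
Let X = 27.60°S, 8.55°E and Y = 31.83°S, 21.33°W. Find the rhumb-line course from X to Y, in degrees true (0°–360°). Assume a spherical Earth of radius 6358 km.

260.7°

Δψ = ln[tan(π/4+φ₂/2)/tan(π/4+φ₁/2)] = -0.0850
Δλ = -0.5215 rad (taken the short way round)
course = atan2(Δλ, Δψ) = 260.74°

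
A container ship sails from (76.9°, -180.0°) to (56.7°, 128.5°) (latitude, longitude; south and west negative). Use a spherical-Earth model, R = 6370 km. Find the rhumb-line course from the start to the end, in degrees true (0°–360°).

Meridional parts: M(φ₁)=+2.1644, M(φ₂)=+1.2071 → ΔM = -0.9573;  Δλ = -0.8988 rad
tan C = Δλ / ΔM = +0.9389 → C = 223.20°

223.2°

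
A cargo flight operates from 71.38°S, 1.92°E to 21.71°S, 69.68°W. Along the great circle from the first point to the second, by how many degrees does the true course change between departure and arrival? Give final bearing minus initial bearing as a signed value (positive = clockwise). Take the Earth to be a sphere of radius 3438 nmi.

At departure: θ₁ = atan2(sin Δλ cos φ₂, cos φ₁ sin φ₂ − sin φ₁ cos φ₂ cos Δλ) = 280.27°
At arrival: θ₂ = atan2(sin Δλ cos φ₁, −cos φ₂ sin φ₁ + sin φ₂ cos φ₁ cos Δλ) = 340.24°
Δθ = θ₂ − θ₁ = +60.0°

+60.0°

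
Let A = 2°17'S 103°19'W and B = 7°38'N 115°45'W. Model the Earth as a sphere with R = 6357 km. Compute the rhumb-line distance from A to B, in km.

1762 km

Δψ = ln[tan(π/4+φ₂/2)/tan(π/4+φ₁/2)] = +0.1735;  Δφ = +0.1731 rad,  Δλ = -0.2170 rad
q = Δφ/Δψ = 0.9977
d = R·√(Δφ² + q²Δλ²) = 6357·0.27717 = 1762 km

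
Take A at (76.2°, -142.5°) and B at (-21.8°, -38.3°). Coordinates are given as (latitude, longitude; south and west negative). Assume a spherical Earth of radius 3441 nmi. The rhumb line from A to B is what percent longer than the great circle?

Great circle: σ = 1.9987 rad → d_gc = Rσ = 6877.6 nmi
Rhumb: Δφ = -1.7104, Δλ = +1.8186, Δψ = -2.5019, q = Δφ/Δψ = 0.6837 → d_rh = R√(Δφ²+q²Δλ²) = 7276.2 nmi
Excess = (7276.2 − 6877.6) / 6877.6 = 398.6 / 6877.6 = 5.80% ≈ 5.8%

5.8%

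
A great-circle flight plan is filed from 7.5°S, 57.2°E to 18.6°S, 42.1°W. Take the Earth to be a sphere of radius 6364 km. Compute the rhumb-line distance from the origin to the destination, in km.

Rhumb course C = atan2(Δλ, Δψ) with Δψ = ln[tan(π/4+φ₂/2)/tan(π/4+φ₁/2)] = -0.1992, Δλ = -1.7331 → C = 263.44°
d = R·|Δφ| / |cos C| = 6364·0.19373 / 0.11419 = 10797 km

10797 km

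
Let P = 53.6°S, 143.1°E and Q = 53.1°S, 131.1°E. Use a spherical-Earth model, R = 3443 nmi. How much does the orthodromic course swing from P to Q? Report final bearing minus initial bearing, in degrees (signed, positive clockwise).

Initial bearing θ₁ = atan2(sin Δλ cos φ₂, cos φ₁ sin φ₂ − sin φ₁ cos φ₂ cos Δλ) = 269.16°
Final bearing θ₂ = (initial bearing from the destination back to the start) + 180° = 278.80°
Δθ = θ₂ − θ₁ = +9.6°

+9.6°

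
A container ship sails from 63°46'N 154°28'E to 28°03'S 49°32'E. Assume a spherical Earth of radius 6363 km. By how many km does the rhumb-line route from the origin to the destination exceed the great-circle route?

Great circle: cos σ = sin φ₁ sin φ₂ + cos φ₁ cos φ₂ cos Δλ,  σ = 2.1204 rad → d_gc = 13492.0 km
Rhumb line: Δψ = -1.9670, q = Δφ/Δψ = 0.8147, d_rh = R√(Δφ²+q²Δλ²) = 13932.2 km
Excess = 13932.2 − 13492.0 = 440.2 ≈ 440 km

440 km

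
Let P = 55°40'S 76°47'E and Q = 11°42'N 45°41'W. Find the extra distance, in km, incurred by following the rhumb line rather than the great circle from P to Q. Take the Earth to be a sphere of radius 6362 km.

726 km

Great circle: cos σ = sin φ₁ sin φ₂ + cos φ₁ cos φ₂ cos Δλ,  σ = 2.0532 rad → d_gc = 13062.6 km
Rhumb line: Δψ = +1.3803, q = Δφ/Δψ = 0.8518, d_rh = R√(Δφ²+q²Δλ²) = 13788.6 km
Excess = 13788.6 − 13062.6 = 726.0 ≈ 726 km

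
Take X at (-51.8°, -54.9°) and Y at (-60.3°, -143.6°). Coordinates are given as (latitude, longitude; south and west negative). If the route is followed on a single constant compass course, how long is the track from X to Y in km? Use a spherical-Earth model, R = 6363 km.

Δψ = ln[tan(π/4+φ₂/2)/tan(π/4+φ₁/2)] = -0.2670;  Δφ = -0.1484 rad,  Δλ = -1.5481 rad
q = Δφ/Δψ = 0.5557
d = R·√(Δφ² + q²Δλ²) = 6363·0.87296 = 5555 km

5555 km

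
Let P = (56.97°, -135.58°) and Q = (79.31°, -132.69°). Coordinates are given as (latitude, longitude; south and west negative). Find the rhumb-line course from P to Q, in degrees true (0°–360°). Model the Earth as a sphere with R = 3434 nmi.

Δψ = ln[tan(π/4+φ₂/2)/tan(π/4+φ₁/2)] = +1.1534
Δλ = +0.0504 rad (taken the short way round)
course = atan2(Δλ, Δψ) = 2.50°

2.5°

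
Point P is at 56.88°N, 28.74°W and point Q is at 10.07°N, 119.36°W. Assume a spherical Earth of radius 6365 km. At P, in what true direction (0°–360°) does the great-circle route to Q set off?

276.1°

N = sin Δλ·cos φ₂ = -0.9845;  D = cos φ₁ sin φ₂ − sin φ₁ cos φ₂ cos Δλ = +0.1045
initial course = atan2(N, D) = 276.06°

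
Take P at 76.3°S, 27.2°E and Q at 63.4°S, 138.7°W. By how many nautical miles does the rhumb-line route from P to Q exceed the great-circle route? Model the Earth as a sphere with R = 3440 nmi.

1000 nmi

Great circle: cos σ = sin φ₁ sin φ₂ + cos φ₁ cos φ₂ cos Δλ,  σ = 0.6984 rad → d_gc = 2402.5 nmi
Rhumb line: Δψ = +0.6769, q = Δφ/Δψ = 0.3326, d_rh = R√(Δφ²+q²Δλ²) = 3402.2 nmi
Excess = 3402.2 − 2402.5 = 999.7 ≈ 1000 nmi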